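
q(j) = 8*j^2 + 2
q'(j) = 16*j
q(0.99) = 9.84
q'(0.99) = 15.84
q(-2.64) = 57.76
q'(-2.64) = -42.24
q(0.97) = 9.53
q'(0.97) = 15.52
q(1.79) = 27.63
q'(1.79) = 28.64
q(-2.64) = 57.76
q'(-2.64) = -42.24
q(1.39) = 17.46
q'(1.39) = 22.24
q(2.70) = 60.32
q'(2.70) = 43.20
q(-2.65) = 58.18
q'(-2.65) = -42.40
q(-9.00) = 650.00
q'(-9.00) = -144.00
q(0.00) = 2.00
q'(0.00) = 0.00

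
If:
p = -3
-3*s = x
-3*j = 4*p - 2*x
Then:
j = 2*x/3 + 4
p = -3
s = -x/3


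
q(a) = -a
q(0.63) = -0.63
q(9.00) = -9.00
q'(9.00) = -1.00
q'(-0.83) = -1.00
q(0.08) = -0.08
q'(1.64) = -1.00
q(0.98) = -0.98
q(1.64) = -1.64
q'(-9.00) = -1.00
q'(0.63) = -1.00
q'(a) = -1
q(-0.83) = 0.83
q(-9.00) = 9.00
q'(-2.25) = -1.00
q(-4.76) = 4.76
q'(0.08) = -1.00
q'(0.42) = -1.00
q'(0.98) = -1.00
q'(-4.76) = -1.00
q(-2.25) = 2.25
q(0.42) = -0.42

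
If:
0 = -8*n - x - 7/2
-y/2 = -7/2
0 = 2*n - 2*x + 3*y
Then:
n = -14/9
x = 161/18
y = 7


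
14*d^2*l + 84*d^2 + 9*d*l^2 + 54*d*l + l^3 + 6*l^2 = (2*d + l)*(7*d + l)*(l + 6)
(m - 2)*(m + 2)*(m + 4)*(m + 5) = m^4 + 9*m^3 + 16*m^2 - 36*m - 80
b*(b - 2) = b^2 - 2*b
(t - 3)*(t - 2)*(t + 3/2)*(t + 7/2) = t^4 - 55*t^2/4 + 15*t/4 + 63/2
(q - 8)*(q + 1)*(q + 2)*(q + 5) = q^4 - 47*q^2 - 126*q - 80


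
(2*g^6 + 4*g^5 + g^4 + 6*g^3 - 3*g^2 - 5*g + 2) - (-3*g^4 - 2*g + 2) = 2*g^6 + 4*g^5 + 4*g^4 + 6*g^3 - 3*g^2 - 3*g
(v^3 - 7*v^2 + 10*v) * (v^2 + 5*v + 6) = v^5 - 2*v^4 - 19*v^3 + 8*v^2 + 60*v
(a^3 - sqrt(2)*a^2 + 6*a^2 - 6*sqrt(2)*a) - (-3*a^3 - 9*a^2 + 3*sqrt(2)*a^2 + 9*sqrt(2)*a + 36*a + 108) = 4*a^3 - 4*sqrt(2)*a^2 + 15*a^2 - 36*a - 15*sqrt(2)*a - 108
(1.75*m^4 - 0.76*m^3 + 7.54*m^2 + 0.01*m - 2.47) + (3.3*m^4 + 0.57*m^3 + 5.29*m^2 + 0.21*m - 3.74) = 5.05*m^4 - 0.19*m^3 + 12.83*m^2 + 0.22*m - 6.21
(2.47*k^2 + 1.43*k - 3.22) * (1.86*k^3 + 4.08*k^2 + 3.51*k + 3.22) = 4.5942*k^5 + 12.7374*k^4 + 8.5149*k^3 - 0.1649*k^2 - 6.6976*k - 10.3684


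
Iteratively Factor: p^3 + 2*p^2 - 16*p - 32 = (p + 4)*(p^2 - 2*p - 8) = (p + 2)*(p + 4)*(p - 4)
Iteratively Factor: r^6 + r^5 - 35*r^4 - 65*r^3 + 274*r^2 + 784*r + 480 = (r + 1)*(r^5 - 35*r^3 - 30*r^2 + 304*r + 480) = (r - 5)*(r + 1)*(r^4 + 5*r^3 - 10*r^2 - 80*r - 96) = (r - 5)*(r + 1)*(r + 3)*(r^3 + 2*r^2 - 16*r - 32) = (r - 5)*(r + 1)*(r + 3)*(r + 4)*(r^2 - 2*r - 8) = (r - 5)*(r - 4)*(r + 1)*(r + 3)*(r + 4)*(r + 2)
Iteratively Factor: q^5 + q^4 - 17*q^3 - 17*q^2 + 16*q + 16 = (q + 1)*(q^4 - 17*q^2 + 16) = (q + 1)*(q + 4)*(q^3 - 4*q^2 - q + 4) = (q + 1)^2*(q + 4)*(q^2 - 5*q + 4) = (q - 4)*(q + 1)^2*(q + 4)*(q - 1)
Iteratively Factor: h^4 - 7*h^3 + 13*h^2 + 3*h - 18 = (h + 1)*(h^3 - 8*h^2 + 21*h - 18) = (h - 2)*(h + 1)*(h^2 - 6*h + 9) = (h - 3)*(h - 2)*(h + 1)*(h - 3)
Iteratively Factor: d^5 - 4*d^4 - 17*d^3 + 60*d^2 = (d + 4)*(d^4 - 8*d^3 + 15*d^2) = d*(d + 4)*(d^3 - 8*d^2 + 15*d) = d*(d - 5)*(d + 4)*(d^2 - 3*d) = d*(d - 5)*(d - 3)*(d + 4)*(d)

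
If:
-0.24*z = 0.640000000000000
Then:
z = -2.67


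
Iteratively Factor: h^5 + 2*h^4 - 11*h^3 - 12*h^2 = (h + 4)*(h^4 - 2*h^3 - 3*h^2) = (h - 3)*(h + 4)*(h^3 + h^2) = (h - 3)*(h + 1)*(h + 4)*(h^2) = h*(h - 3)*(h + 1)*(h + 4)*(h)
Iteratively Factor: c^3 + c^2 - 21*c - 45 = (c - 5)*(c^2 + 6*c + 9) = (c - 5)*(c + 3)*(c + 3)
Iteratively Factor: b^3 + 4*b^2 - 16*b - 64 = (b + 4)*(b^2 - 16) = (b - 4)*(b + 4)*(b + 4)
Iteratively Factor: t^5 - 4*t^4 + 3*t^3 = (t)*(t^4 - 4*t^3 + 3*t^2) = t^2*(t^3 - 4*t^2 + 3*t) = t^3*(t^2 - 4*t + 3) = t^3*(t - 3)*(t - 1)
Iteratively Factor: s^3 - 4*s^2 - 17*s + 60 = (s - 3)*(s^2 - s - 20) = (s - 5)*(s - 3)*(s + 4)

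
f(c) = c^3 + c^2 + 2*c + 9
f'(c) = 3*c^2 + 2*c + 2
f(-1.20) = 6.31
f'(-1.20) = 3.92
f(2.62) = 39.09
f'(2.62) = 27.83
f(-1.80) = 2.81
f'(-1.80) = 8.12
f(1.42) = 16.72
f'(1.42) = 10.89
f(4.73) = 146.66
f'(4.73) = 78.58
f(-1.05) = 6.84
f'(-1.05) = 3.21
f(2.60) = 38.54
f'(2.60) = 27.48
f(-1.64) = 4.00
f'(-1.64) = 6.79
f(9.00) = 837.00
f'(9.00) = 263.00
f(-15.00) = -3171.00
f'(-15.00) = 647.00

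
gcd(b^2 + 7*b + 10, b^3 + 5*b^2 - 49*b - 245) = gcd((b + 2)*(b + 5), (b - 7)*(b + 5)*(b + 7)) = b + 5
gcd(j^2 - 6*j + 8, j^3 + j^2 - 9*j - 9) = 1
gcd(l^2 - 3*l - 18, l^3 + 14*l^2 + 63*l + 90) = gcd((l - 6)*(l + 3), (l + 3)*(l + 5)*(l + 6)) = l + 3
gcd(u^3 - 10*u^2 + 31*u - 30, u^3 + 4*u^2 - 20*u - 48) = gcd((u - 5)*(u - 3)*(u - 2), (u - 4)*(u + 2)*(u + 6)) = 1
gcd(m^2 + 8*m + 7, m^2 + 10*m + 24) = 1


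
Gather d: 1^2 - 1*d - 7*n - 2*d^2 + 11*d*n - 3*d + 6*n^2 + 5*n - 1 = -2*d^2 + d*(11*n - 4) + 6*n^2 - 2*n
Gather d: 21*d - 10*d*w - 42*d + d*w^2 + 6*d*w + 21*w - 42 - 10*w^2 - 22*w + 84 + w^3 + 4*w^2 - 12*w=d*(w^2 - 4*w - 21) + w^3 - 6*w^2 - 13*w + 42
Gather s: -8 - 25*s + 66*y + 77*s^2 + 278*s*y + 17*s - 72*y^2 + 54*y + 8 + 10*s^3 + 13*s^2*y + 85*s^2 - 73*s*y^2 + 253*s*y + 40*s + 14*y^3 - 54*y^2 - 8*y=10*s^3 + s^2*(13*y + 162) + s*(-73*y^2 + 531*y + 32) + 14*y^3 - 126*y^2 + 112*y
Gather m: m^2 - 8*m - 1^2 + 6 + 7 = m^2 - 8*m + 12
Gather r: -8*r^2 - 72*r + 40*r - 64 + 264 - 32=-8*r^2 - 32*r + 168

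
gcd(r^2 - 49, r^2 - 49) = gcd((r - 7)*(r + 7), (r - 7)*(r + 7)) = r^2 - 49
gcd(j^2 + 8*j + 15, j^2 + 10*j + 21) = j + 3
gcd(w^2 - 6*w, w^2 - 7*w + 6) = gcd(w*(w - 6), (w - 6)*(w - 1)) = w - 6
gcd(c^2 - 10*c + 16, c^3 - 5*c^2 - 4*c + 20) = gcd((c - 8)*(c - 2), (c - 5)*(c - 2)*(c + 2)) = c - 2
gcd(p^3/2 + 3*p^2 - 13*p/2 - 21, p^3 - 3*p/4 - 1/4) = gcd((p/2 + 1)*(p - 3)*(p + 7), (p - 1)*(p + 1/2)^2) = 1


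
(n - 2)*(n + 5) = n^2 + 3*n - 10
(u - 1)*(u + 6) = u^2 + 5*u - 6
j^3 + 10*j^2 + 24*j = j*(j + 4)*(j + 6)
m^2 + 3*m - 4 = (m - 1)*(m + 4)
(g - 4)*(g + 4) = g^2 - 16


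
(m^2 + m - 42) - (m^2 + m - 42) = 0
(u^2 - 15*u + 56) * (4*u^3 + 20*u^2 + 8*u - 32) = 4*u^5 - 40*u^4 - 68*u^3 + 968*u^2 + 928*u - 1792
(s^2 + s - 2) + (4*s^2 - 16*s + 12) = 5*s^2 - 15*s + 10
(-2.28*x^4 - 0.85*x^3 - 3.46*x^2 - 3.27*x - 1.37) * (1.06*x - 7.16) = -2.4168*x^5 + 15.4238*x^4 + 2.4184*x^3 + 21.3074*x^2 + 21.961*x + 9.8092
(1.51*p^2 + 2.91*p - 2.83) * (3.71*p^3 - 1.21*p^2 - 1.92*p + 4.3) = 5.6021*p^5 + 8.969*p^4 - 16.9196*p^3 + 4.3301*p^2 + 17.9466*p - 12.169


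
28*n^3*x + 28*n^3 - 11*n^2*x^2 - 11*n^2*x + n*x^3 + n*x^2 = (-7*n + x)*(-4*n + x)*(n*x + n)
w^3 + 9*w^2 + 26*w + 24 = (w + 2)*(w + 3)*(w + 4)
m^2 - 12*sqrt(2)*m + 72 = (m - 6*sqrt(2))^2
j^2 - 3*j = j*(j - 3)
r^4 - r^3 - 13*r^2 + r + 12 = (r - 4)*(r - 1)*(r + 1)*(r + 3)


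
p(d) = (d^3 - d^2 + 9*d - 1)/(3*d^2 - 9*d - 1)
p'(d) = (9 - 6*d)*(d^3 - d^2 + 9*d - 1)/(3*d^2 - 9*d - 1)^2 + (3*d^2 - 2*d + 9)/(3*d^2 - 9*d - 1)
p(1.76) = -2.28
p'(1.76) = -2.43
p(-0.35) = -1.71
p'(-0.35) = -3.56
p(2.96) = -31.59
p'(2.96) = -225.88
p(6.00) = 4.40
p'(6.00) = -0.26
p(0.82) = -0.98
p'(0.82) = -0.84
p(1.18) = -1.33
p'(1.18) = -1.11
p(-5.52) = -1.78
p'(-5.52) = 0.26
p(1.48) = -1.73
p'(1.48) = -1.60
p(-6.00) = -1.91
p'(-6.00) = 0.27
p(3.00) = -44.00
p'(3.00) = -426.00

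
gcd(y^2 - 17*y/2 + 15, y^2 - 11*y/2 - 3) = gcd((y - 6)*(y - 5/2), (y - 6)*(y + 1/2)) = y - 6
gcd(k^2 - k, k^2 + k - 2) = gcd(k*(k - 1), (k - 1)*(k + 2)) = k - 1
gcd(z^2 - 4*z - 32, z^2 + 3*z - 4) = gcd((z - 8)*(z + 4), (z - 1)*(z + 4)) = z + 4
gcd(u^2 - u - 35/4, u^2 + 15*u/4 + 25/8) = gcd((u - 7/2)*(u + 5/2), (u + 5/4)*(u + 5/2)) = u + 5/2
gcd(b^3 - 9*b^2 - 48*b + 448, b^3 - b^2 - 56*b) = b^2 - b - 56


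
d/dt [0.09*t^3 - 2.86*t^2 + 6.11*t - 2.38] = 0.27*t^2 - 5.72*t + 6.11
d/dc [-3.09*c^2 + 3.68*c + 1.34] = 3.68 - 6.18*c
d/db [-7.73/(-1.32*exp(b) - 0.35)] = -10.2036*exp(b)/(1.32*exp(b) + 0.35)^2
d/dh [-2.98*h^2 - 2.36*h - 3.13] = -5.96*h - 2.36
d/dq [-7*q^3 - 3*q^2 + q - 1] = -21*q^2 - 6*q + 1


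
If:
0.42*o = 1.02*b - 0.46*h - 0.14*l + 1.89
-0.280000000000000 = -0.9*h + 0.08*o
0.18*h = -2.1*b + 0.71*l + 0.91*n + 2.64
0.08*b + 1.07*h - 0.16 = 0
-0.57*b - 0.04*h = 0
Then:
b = -0.01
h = 0.15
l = 18.36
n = -17.22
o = -1.81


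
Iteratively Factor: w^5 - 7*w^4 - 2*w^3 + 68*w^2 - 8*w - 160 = (w - 2)*(w^4 - 5*w^3 - 12*w^2 + 44*w + 80) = (w - 2)*(w + 2)*(w^3 - 7*w^2 + 2*w + 40) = (w - 5)*(w - 2)*(w + 2)*(w^2 - 2*w - 8) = (w - 5)*(w - 4)*(w - 2)*(w + 2)*(w + 2)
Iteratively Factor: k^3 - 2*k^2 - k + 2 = (k + 1)*(k^2 - 3*k + 2) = (k - 1)*(k + 1)*(k - 2)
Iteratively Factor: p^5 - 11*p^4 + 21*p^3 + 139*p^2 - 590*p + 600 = (p - 5)*(p^4 - 6*p^3 - 9*p^2 + 94*p - 120) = (p - 5)*(p - 3)*(p^3 - 3*p^2 - 18*p + 40) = (p - 5)^2*(p - 3)*(p^2 + 2*p - 8) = (p - 5)^2*(p - 3)*(p - 2)*(p + 4)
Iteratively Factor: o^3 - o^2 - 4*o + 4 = (o - 1)*(o^2 - 4) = (o - 2)*(o - 1)*(o + 2)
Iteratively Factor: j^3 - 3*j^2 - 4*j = (j - 4)*(j^2 + j) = j*(j - 4)*(j + 1)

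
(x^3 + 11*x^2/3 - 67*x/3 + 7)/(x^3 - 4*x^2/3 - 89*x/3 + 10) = (x^2 + 4*x - 21)/(x^2 - x - 30)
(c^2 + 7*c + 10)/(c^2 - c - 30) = (c + 2)/(c - 6)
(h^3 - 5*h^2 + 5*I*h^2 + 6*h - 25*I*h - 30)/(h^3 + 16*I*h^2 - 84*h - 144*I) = (h^2 - h*(5 + I) + 5*I)/(h^2 + 10*I*h - 24)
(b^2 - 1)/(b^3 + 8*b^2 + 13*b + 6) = (b - 1)/(b^2 + 7*b + 6)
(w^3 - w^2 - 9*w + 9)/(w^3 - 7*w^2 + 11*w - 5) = (w^2 - 9)/(w^2 - 6*w + 5)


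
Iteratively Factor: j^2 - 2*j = (j)*(j - 2)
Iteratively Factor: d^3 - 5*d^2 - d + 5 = (d - 1)*(d^2 - 4*d - 5) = (d - 5)*(d - 1)*(d + 1)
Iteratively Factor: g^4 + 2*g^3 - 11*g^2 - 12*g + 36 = (g - 2)*(g^3 + 4*g^2 - 3*g - 18) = (g - 2)^2*(g^2 + 6*g + 9) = (g - 2)^2*(g + 3)*(g + 3)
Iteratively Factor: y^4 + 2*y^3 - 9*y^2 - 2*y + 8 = (y - 1)*(y^3 + 3*y^2 - 6*y - 8) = (y - 1)*(y + 1)*(y^2 + 2*y - 8) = (y - 2)*(y - 1)*(y + 1)*(y + 4)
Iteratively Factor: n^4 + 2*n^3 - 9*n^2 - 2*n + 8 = (n + 1)*(n^3 + n^2 - 10*n + 8) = (n - 2)*(n + 1)*(n^2 + 3*n - 4) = (n - 2)*(n + 1)*(n + 4)*(n - 1)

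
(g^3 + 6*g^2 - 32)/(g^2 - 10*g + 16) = (g^2 + 8*g + 16)/(g - 8)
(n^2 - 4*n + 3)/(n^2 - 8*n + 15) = (n - 1)/(n - 5)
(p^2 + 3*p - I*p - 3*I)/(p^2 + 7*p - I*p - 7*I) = (p + 3)/(p + 7)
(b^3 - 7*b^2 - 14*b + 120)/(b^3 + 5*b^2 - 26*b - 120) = (b - 6)/(b + 6)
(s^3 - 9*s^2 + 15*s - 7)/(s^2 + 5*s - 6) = (s^2 - 8*s + 7)/(s + 6)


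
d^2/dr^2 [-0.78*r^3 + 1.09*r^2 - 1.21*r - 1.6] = 2.18 - 4.68*r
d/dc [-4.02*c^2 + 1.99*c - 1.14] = 1.99 - 8.04*c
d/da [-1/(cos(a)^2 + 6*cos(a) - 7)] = -2*(cos(a) + 3)*sin(a)/(cos(a)^2 + 6*cos(a) - 7)^2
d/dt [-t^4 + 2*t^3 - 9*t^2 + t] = -4*t^3 + 6*t^2 - 18*t + 1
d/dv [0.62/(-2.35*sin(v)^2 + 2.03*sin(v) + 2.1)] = (2.914*sin(v) - 1.2586)*cos(v)/(-2.35*sin(v)^2 + 2.03*sin(v) + 2.1)^2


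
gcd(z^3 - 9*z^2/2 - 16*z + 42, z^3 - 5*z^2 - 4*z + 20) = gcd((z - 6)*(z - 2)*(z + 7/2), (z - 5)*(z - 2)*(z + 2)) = z - 2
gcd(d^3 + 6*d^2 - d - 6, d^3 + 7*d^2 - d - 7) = d^2 - 1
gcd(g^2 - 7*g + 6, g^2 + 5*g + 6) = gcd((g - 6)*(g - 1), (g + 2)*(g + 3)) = 1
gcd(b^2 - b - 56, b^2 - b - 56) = b^2 - b - 56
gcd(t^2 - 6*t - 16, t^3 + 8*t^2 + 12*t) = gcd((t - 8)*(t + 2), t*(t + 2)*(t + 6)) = t + 2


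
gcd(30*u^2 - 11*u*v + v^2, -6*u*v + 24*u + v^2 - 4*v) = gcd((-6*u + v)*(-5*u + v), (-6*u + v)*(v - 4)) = 6*u - v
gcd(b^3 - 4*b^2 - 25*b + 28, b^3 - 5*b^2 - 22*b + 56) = b^2 - 3*b - 28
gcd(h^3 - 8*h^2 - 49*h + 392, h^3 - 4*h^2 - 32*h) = h - 8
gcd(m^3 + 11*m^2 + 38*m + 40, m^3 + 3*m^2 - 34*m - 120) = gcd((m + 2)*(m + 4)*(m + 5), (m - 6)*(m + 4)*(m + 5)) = m^2 + 9*m + 20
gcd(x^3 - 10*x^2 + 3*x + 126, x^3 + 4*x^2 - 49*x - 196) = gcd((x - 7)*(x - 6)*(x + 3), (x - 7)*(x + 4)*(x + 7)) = x - 7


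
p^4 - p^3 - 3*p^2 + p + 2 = (p - 2)*(p - 1)*(p + 1)^2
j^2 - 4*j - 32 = (j - 8)*(j + 4)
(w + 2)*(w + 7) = w^2 + 9*w + 14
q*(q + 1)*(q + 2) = q^3 + 3*q^2 + 2*q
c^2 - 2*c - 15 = (c - 5)*(c + 3)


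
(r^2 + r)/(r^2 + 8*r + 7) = r/(r + 7)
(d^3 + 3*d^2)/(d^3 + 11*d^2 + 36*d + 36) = d^2/(d^2 + 8*d + 12)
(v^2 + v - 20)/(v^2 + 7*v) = (v^2 + v - 20)/(v*(v + 7))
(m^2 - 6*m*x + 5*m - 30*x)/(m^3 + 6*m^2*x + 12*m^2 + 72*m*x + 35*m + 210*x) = (m - 6*x)/(m^2 + 6*m*x + 7*m + 42*x)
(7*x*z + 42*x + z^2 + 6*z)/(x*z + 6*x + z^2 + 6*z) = (7*x + z)/(x + z)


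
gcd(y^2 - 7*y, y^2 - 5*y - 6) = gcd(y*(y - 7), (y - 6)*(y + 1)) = 1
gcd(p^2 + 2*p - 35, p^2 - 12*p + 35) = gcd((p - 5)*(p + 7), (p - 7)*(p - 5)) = p - 5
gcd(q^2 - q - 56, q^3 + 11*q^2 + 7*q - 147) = q + 7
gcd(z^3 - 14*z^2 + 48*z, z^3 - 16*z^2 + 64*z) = z^2 - 8*z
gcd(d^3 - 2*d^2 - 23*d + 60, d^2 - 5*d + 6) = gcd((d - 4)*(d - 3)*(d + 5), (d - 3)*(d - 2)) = d - 3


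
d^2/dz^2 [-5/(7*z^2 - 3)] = 210*(-7*z^2 - 1)/(7*z^2 - 3)^3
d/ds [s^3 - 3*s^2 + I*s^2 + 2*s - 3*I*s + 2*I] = 3*s^2 + 2*s*(-3 + I) + 2 - 3*I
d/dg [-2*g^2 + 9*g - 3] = 9 - 4*g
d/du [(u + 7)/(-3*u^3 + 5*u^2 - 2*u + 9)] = (-3*u^3 + 5*u^2 - 2*u + (u + 7)*(9*u^2 - 10*u + 2) + 9)/(3*u^3 - 5*u^2 + 2*u - 9)^2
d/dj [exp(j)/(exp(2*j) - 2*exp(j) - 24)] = (-exp(2*j) - 24)*exp(j)/(exp(4*j) - 4*exp(3*j) - 44*exp(2*j) + 96*exp(j) + 576)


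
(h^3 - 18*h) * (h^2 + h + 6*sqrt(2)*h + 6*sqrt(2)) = h^5 + h^4 + 6*sqrt(2)*h^4 - 18*h^3 + 6*sqrt(2)*h^3 - 108*sqrt(2)*h^2 - 18*h^2 - 108*sqrt(2)*h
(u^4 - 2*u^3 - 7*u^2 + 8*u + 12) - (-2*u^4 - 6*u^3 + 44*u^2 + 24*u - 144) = 3*u^4 + 4*u^3 - 51*u^2 - 16*u + 156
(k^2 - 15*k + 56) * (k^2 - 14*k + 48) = k^4 - 29*k^3 + 314*k^2 - 1504*k + 2688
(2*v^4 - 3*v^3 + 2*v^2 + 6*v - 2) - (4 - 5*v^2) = 2*v^4 - 3*v^3 + 7*v^2 + 6*v - 6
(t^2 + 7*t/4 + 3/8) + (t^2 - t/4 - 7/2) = 2*t^2 + 3*t/2 - 25/8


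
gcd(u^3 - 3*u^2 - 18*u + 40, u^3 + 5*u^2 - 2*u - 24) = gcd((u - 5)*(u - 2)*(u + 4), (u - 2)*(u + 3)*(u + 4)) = u^2 + 2*u - 8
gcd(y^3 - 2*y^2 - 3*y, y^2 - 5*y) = y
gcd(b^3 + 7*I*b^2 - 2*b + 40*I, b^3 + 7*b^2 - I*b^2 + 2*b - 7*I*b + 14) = b - 2*I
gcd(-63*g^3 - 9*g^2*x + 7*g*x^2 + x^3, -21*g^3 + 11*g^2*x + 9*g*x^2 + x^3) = 21*g^2 + 10*g*x + x^2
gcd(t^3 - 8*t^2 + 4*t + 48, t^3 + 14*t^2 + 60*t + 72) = t + 2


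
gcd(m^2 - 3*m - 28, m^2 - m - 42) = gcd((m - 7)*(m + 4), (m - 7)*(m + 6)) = m - 7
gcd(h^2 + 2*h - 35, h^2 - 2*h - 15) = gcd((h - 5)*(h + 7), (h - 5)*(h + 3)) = h - 5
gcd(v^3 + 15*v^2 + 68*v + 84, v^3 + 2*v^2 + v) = 1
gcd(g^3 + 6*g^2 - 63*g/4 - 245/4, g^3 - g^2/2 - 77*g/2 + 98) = g^2 + 7*g/2 - 49/2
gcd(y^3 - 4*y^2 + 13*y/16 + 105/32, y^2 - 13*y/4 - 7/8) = y - 7/2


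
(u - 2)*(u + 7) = u^2 + 5*u - 14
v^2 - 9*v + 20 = (v - 5)*(v - 4)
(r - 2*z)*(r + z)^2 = r^3 - 3*r*z^2 - 2*z^3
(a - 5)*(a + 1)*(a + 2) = a^3 - 2*a^2 - 13*a - 10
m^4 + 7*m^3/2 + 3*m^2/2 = m^2*(m + 1/2)*(m + 3)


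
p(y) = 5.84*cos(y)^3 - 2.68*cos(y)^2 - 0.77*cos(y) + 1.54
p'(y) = -17.52*sin(y)*cos(y)^2 + 5.36*sin(y)*cos(y) + 0.77*sin(y)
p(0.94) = 1.35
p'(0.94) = -1.75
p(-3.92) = -1.38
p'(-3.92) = -8.38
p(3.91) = -1.46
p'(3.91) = 8.44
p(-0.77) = 1.77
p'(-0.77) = 3.07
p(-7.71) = 1.39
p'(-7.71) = -1.17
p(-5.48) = 1.67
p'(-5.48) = -2.85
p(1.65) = 1.58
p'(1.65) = 0.24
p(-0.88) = 1.47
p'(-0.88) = 2.26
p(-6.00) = 3.50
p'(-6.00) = -2.86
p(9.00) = -4.40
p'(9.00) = -7.69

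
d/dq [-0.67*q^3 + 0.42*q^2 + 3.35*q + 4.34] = -2.01*q^2 + 0.84*q + 3.35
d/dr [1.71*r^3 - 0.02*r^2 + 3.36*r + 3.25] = 5.13*r^2 - 0.04*r + 3.36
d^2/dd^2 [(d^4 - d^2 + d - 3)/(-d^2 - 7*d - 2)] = 2*(-d^6 - 21*d^5 - 153*d^4 - 120*d^3 - 21*d^2 + 69*d + 159)/(d^6 + 21*d^5 + 153*d^4 + 427*d^3 + 306*d^2 + 84*d + 8)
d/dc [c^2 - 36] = 2*c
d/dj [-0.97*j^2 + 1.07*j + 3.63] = 1.07 - 1.94*j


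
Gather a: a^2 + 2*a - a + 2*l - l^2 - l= a^2 + a - l^2 + l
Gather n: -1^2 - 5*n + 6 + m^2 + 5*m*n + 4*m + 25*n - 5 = m^2 + 4*m + n*(5*m + 20)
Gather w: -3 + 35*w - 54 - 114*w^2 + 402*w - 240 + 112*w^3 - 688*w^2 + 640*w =112*w^3 - 802*w^2 + 1077*w - 297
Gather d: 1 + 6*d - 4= 6*d - 3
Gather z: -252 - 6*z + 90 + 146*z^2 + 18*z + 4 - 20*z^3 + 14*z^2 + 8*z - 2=-20*z^3 + 160*z^2 + 20*z - 160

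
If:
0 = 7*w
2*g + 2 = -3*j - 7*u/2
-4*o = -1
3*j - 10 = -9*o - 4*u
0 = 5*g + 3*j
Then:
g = -281/44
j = 1405/132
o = 1/4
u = -133/22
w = 0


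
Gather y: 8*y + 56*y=64*y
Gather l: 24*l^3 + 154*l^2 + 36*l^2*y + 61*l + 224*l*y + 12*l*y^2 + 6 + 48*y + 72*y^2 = 24*l^3 + l^2*(36*y + 154) + l*(12*y^2 + 224*y + 61) + 72*y^2 + 48*y + 6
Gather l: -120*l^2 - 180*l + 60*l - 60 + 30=-120*l^2 - 120*l - 30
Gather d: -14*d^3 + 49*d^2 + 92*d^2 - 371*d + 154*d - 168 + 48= -14*d^3 + 141*d^2 - 217*d - 120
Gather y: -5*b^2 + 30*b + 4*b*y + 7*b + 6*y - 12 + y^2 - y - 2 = -5*b^2 + 37*b + y^2 + y*(4*b + 5) - 14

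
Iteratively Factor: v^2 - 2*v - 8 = (v + 2)*(v - 4)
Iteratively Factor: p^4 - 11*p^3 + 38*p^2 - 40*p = (p - 4)*(p^3 - 7*p^2 + 10*p) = (p - 5)*(p - 4)*(p^2 - 2*p) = p*(p - 5)*(p - 4)*(p - 2)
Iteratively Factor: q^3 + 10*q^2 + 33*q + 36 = (q + 4)*(q^2 + 6*q + 9) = (q + 3)*(q + 4)*(q + 3)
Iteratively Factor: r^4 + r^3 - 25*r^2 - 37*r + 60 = (r + 4)*(r^3 - 3*r^2 - 13*r + 15) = (r - 1)*(r + 4)*(r^2 - 2*r - 15) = (r - 5)*(r - 1)*(r + 4)*(r + 3)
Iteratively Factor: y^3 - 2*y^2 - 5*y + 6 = (y + 2)*(y^2 - 4*y + 3) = (y - 1)*(y + 2)*(y - 3)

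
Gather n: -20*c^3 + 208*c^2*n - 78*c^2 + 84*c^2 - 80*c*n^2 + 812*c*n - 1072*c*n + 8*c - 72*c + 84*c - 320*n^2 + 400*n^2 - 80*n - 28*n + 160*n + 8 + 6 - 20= -20*c^3 + 6*c^2 + 20*c + n^2*(80 - 80*c) + n*(208*c^2 - 260*c + 52) - 6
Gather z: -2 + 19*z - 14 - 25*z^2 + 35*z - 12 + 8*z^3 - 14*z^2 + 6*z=8*z^3 - 39*z^2 + 60*z - 28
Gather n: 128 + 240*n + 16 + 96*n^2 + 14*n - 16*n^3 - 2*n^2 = -16*n^3 + 94*n^2 + 254*n + 144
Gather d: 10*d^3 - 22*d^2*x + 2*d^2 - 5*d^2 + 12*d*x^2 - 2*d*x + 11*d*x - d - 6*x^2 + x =10*d^3 + d^2*(-22*x - 3) + d*(12*x^2 + 9*x - 1) - 6*x^2 + x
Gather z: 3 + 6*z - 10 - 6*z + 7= 0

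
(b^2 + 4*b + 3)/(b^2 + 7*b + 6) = (b + 3)/(b + 6)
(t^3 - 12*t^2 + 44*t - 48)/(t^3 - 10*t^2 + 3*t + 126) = (t^2 - 6*t + 8)/(t^2 - 4*t - 21)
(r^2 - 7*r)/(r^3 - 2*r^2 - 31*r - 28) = r/(r^2 + 5*r + 4)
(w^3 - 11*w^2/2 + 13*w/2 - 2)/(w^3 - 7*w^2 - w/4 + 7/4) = 2*(w^2 - 5*w + 4)/(2*w^2 - 13*w - 7)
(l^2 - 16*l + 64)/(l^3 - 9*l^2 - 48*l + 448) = 1/(l + 7)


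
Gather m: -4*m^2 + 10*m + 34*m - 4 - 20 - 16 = -4*m^2 + 44*m - 40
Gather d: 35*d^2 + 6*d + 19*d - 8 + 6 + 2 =35*d^2 + 25*d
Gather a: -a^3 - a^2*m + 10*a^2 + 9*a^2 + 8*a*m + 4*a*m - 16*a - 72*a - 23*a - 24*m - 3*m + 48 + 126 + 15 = -a^3 + a^2*(19 - m) + a*(12*m - 111) - 27*m + 189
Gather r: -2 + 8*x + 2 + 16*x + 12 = 24*x + 12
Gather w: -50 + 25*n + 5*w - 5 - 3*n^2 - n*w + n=-3*n^2 + 26*n + w*(5 - n) - 55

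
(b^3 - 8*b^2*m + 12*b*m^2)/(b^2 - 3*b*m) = (b^2 - 8*b*m + 12*m^2)/(b - 3*m)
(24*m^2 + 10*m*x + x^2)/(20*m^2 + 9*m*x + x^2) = (6*m + x)/(5*m + x)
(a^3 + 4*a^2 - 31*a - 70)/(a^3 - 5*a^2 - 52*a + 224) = (a^2 - 3*a - 10)/(a^2 - 12*a + 32)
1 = 1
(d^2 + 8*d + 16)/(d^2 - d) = (d^2 + 8*d + 16)/(d*(d - 1))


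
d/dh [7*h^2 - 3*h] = 14*h - 3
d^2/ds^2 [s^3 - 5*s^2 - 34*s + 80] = 6*s - 10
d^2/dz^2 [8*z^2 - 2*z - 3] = 16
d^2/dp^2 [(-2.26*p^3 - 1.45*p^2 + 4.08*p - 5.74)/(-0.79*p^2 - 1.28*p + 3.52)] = (3.5527136788005e-15*p^5 - 3.5527136788005e-15*p^4 + 11.949648*p^3 - 15.408972*p^2 + 134.765568*p + 49.89888)/(0.493039*p^6 + 2.396544*p^5 - 2.707488*p^4 - 19.259392*p^3 + 12.063744*p^2 + 47.579136*p - 43.614208)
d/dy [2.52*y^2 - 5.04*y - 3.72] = 5.04*y - 5.04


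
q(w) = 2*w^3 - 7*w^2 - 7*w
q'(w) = 6*w^2 - 14*w - 7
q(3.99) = -12.33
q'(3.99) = 32.66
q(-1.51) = -12.28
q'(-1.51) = 27.82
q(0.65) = -6.96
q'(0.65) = -13.56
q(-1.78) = -21.00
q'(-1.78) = 36.93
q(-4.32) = -261.64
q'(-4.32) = 165.45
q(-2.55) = -60.83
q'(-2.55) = 67.72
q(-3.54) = -151.66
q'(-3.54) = 117.75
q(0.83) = -9.49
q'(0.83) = -14.49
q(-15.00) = -8220.00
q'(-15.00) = 1553.00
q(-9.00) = -1962.00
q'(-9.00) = 605.00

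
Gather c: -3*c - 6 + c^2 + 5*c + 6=c^2 + 2*c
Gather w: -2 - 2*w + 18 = 16 - 2*w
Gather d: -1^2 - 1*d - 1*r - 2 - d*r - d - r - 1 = d*(-r - 2) - 2*r - 4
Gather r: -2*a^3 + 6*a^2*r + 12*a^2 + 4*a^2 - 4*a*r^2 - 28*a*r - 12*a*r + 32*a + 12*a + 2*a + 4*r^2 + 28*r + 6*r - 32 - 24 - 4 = -2*a^3 + 16*a^2 + 46*a + r^2*(4 - 4*a) + r*(6*a^2 - 40*a + 34) - 60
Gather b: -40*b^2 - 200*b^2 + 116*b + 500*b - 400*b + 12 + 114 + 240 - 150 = -240*b^2 + 216*b + 216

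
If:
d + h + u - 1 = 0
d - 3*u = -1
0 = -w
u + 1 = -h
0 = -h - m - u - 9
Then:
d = 2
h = -2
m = -8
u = 1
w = 0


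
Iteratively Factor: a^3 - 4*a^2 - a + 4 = (a - 4)*(a^2 - 1) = (a - 4)*(a + 1)*(a - 1)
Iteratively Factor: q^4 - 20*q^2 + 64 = (q - 2)*(q^3 + 2*q^2 - 16*q - 32) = (q - 2)*(q + 2)*(q^2 - 16) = (q - 2)*(q + 2)*(q + 4)*(q - 4)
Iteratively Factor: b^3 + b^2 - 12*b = (b - 3)*(b^2 + 4*b) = b*(b - 3)*(b + 4)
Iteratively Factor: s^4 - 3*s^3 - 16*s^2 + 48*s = (s)*(s^3 - 3*s^2 - 16*s + 48) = s*(s - 4)*(s^2 + s - 12) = s*(s - 4)*(s - 3)*(s + 4)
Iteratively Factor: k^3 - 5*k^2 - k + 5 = (k - 5)*(k^2 - 1) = (k - 5)*(k - 1)*(k + 1)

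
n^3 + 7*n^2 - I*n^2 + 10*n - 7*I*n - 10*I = (n + 2)*(n + 5)*(n - I)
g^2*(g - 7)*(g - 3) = g^4 - 10*g^3 + 21*g^2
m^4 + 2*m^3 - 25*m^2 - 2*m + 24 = (m - 4)*(m - 1)*(m + 1)*(m + 6)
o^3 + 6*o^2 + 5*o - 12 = (o - 1)*(o + 3)*(o + 4)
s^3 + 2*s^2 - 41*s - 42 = (s - 6)*(s + 1)*(s + 7)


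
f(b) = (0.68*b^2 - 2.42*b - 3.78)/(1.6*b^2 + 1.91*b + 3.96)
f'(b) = (-3.2*b - 1.91)*(0.68*b^2 - 2.42*b - 3.78)/(1.6*b^2 + 1.91*b + 3.96)^2 + (1.36*b - 2.42)/(1.6*b^2 + 1.91*b + 3.96) = (5.1708*b^2 + 17.4816*b - 2.3634)/(2.56*b^4 + 6.112*b^3 + 16.3201*b^2 + 15.1272*b + 15.6816)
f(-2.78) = 0.74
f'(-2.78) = -0.09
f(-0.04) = -0.95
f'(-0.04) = -0.20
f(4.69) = -0.00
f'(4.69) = 0.08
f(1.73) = -0.49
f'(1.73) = 0.30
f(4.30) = -0.04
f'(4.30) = 0.10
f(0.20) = -0.96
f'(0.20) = 0.07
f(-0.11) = -0.93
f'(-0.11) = -0.30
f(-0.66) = -0.56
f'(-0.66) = -1.01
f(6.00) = 0.08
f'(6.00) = 0.05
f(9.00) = 0.20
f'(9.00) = 0.03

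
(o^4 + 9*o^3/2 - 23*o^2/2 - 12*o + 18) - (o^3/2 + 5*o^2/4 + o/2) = o^4 + 4*o^3 - 51*o^2/4 - 25*o/2 + 18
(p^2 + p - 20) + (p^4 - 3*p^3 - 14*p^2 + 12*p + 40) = p^4 - 3*p^3 - 13*p^2 + 13*p + 20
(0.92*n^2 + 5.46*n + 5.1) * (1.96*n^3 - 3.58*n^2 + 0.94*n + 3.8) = 1.8032*n^5 + 7.408*n^4 - 8.686*n^3 - 9.6296*n^2 + 25.542*n + 19.38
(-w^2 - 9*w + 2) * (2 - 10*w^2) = 10*w^4 + 90*w^3 - 22*w^2 - 18*w + 4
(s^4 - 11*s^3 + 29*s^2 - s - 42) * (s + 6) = s^5 - 5*s^4 - 37*s^3 + 173*s^2 - 48*s - 252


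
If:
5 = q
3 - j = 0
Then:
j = 3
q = 5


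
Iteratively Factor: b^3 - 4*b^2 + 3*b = (b - 1)*(b^2 - 3*b) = b*(b - 1)*(b - 3)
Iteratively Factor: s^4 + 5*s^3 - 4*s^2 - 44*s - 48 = (s + 2)*(s^3 + 3*s^2 - 10*s - 24) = (s - 3)*(s + 2)*(s^2 + 6*s + 8) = (s - 3)*(s + 2)^2*(s + 4)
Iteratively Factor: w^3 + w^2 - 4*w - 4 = (w - 2)*(w^2 + 3*w + 2) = (w - 2)*(w + 1)*(w + 2)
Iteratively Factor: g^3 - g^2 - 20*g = (g + 4)*(g^2 - 5*g) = g*(g + 4)*(g - 5)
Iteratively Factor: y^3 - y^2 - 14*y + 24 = (y + 4)*(y^2 - 5*y + 6) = (y - 3)*(y + 4)*(y - 2)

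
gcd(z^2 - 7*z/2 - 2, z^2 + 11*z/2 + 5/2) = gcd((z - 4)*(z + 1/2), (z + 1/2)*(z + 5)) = z + 1/2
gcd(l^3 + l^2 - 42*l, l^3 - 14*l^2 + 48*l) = l^2 - 6*l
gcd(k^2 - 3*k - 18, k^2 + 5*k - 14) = 1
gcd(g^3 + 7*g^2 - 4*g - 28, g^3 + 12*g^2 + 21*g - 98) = g^2 + 5*g - 14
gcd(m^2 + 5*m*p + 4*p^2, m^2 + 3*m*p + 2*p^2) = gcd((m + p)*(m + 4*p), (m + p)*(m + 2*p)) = m + p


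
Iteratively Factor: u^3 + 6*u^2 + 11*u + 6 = (u + 1)*(u^2 + 5*u + 6) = (u + 1)*(u + 3)*(u + 2)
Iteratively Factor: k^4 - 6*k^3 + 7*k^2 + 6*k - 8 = (k - 2)*(k^3 - 4*k^2 - k + 4) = (k - 4)*(k - 2)*(k^2 - 1) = (k - 4)*(k - 2)*(k - 1)*(k + 1)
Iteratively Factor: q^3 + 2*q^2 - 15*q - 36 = (q + 3)*(q^2 - q - 12) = (q + 3)^2*(q - 4)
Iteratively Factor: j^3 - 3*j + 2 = (j + 2)*(j^2 - 2*j + 1) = (j - 1)*(j + 2)*(j - 1)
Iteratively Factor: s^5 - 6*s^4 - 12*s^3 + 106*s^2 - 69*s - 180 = (s + 4)*(s^4 - 10*s^3 + 28*s^2 - 6*s - 45) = (s - 5)*(s + 4)*(s^3 - 5*s^2 + 3*s + 9) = (s - 5)*(s + 1)*(s + 4)*(s^2 - 6*s + 9) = (s - 5)*(s - 3)*(s + 1)*(s + 4)*(s - 3)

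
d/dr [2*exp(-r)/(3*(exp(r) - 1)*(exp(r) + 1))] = 2*(1 - 3*exp(2*r))*exp(-r)/(3*(exp(4*r) - 2*exp(2*r) + 1))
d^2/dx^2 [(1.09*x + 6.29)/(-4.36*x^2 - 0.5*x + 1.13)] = (-(1.09*x + 6.29)*(8.72*x + 0.5)*(17.44*x + 1.0) + (28.5144*x + 55.9388)*(4.36*x^2 + 0.5*x - 1.13))/(4.36*x^2 + 0.5*x - 1.13)^3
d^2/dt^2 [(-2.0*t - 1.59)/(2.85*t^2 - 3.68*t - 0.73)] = ((2.0*t + 1.59)*(5.7*t - 3.68)*(11.4*t - 7.36) + (34.2*t - 5.657)*(-2.85*t^2 + 3.68*t + 0.73))/(-2.85*t^2 + 3.68*t + 0.73)^3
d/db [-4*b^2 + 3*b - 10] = 3 - 8*b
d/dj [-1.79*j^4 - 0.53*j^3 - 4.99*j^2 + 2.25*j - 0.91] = -7.16*j^3 - 1.59*j^2 - 9.98*j + 2.25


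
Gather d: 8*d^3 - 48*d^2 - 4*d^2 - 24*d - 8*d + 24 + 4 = 8*d^3 - 52*d^2 - 32*d + 28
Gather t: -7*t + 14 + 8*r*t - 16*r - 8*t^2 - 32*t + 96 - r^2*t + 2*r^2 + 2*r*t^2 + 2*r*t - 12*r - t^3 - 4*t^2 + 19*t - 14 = 2*r^2 - 28*r - t^3 + t^2*(2*r - 12) + t*(-r^2 + 10*r - 20) + 96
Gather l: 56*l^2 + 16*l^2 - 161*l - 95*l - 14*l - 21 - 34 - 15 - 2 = 72*l^2 - 270*l - 72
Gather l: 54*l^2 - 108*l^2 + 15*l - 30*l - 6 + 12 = -54*l^2 - 15*l + 6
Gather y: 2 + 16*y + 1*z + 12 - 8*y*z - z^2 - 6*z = y*(16 - 8*z) - z^2 - 5*z + 14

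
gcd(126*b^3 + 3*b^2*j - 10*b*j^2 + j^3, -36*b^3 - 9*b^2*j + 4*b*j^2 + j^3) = 3*b + j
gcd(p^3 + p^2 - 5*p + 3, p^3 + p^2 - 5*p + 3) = p^3 + p^2 - 5*p + 3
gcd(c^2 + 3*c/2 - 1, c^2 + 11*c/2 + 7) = c + 2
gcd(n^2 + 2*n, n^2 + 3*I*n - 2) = 1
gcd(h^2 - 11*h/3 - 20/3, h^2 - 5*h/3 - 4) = h + 4/3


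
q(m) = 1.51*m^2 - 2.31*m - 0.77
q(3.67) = 11.09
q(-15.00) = 373.63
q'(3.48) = 8.20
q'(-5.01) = -17.44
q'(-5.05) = -17.56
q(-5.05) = 49.40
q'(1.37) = 1.83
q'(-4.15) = -14.84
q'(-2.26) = -9.14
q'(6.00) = 15.81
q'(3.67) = 8.77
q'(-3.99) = -14.36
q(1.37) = -1.10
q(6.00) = 39.73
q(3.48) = 9.48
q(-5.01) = 48.70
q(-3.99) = 32.49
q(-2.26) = 12.16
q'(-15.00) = -47.61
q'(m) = 3.02*m - 2.31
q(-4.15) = 34.82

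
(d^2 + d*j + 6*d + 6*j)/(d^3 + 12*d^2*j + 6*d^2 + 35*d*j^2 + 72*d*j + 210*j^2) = (d + j)/(d^2 + 12*d*j + 35*j^2)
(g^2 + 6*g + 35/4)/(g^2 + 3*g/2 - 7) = (g + 5/2)/(g - 2)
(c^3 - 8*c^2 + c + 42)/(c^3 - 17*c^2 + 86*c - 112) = (c^2 - c - 6)/(c^2 - 10*c + 16)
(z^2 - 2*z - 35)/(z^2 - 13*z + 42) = (z + 5)/(z - 6)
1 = 1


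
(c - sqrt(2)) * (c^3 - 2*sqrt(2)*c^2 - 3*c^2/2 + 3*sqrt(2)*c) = c^4 - 3*sqrt(2)*c^3 - 3*c^3/2 + 4*c^2 + 9*sqrt(2)*c^2/2 - 6*c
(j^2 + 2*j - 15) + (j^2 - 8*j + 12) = 2*j^2 - 6*j - 3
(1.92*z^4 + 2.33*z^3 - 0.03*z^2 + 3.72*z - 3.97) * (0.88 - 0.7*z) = -1.344*z^5 + 0.0586*z^4 + 2.0714*z^3 - 2.6304*z^2 + 6.0526*z - 3.4936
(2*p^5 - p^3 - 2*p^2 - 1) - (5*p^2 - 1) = 2*p^5 - p^3 - 7*p^2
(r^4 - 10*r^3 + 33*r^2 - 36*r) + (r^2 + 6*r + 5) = r^4 - 10*r^3 + 34*r^2 - 30*r + 5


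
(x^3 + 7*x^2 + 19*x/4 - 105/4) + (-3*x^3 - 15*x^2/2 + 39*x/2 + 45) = -2*x^3 - x^2/2 + 97*x/4 + 75/4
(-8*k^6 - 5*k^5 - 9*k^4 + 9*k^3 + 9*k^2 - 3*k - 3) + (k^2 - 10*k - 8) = -8*k^6 - 5*k^5 - 9*k^4 + 9*k^3 + 10*k^2 - 13*k - 11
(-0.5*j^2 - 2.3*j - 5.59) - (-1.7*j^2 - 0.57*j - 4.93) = 1.2*j^2 - 1.73*j - 0.66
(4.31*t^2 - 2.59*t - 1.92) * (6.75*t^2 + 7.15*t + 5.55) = 29.0925*t^4 + 13.334*t^3 - 7.558*t^2 - 28.1025*t - 10.656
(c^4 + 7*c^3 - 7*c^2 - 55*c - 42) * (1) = c^4 + 7*c^3 - 7*c^2 - 55*c - 42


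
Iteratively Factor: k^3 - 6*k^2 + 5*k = (k)*(k^2 - 6*k + 5) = k*(k - 5)*(k - 1)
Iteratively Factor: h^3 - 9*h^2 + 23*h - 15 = (h - 3)*(h^2 - 6*h + 5) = (h - 5)*(h - 3)*(h - 1)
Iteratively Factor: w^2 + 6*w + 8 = (w + 2)*(w + 4)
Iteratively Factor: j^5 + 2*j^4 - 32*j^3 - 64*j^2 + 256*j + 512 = (j - 4)*(j^4 + 6*j^3 - 8*j^2 - 96*j - 128) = (j - 4)*(j + 4)*(j^3 + 2*j^2 - 16*j - 32) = (j - 4)*(j + 2)*(j + 4)*(j^2 - 16) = (j - 4)*(j + 2)*(j + 4)^2*(j - 4)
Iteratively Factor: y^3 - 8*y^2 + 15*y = (y - 5)*(y^2 - 3*y) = y*(y - 5)*(y - 3)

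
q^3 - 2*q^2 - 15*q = q*(q - 5)*(q + 3)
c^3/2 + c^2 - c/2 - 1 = (c/2 + 1)*(c - 1)*(c + 1)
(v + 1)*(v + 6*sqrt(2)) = v^2 + v + 6*sqrt(2)*v + 6*sqrt(2)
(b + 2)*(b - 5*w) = b^2 - 5*b*w + 2*b - 10*w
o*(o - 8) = o^2 - 8*o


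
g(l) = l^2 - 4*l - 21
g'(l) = 2*l - 4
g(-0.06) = -20.76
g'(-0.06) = -4.12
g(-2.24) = -7.02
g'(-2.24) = -8.48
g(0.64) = -23.15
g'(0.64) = -2.72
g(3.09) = -23.81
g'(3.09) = 2.18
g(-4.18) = 13.19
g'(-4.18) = -12.36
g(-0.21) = -20.12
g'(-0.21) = -4.42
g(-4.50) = 17.25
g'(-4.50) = -13.00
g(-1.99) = -9.08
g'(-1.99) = -7.98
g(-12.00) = 171.00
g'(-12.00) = -28.00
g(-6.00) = 39.00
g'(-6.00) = -16.00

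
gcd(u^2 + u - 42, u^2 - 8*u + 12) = u - 6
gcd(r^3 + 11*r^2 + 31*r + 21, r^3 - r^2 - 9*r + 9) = r + 3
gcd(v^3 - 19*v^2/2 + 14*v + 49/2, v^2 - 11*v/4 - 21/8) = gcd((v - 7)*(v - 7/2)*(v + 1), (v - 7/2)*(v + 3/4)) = v - 7/2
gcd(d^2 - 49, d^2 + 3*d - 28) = d + 7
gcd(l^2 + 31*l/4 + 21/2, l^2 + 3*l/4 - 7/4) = l + 7/4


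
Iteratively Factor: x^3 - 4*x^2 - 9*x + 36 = (x + 3)*(x^2 - 7*x + 12) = (x - 4)*(x + 3)*(x - 3)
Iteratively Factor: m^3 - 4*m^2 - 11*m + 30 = (m - 5)*(m^2 + m - 6) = (m - 5)*(m - 2)*(m + 3)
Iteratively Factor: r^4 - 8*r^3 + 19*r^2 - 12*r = (r - 1)*(r^3 - 7*r^2 + 12*r) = (r - 3)*(r - 1)*(r^2 - 4*r) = (r - 4)*(r - 3)*(r - 1)*(r)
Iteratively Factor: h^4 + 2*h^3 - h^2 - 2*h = (h - 1)*(h^3 + 3*h^2 + 2*h) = (h - 1)*(h + 2)*(h^2 + h) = (h - 1)*(h + 1)*(h + 2)*(h)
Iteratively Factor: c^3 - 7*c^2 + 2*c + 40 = (c - 4)*(c^2 - 3*c - 10) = (c - 4)*(c + 2)*(c - 5)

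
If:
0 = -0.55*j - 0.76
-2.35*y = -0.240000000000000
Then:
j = -1.38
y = 0.10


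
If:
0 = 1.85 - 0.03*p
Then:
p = 61.67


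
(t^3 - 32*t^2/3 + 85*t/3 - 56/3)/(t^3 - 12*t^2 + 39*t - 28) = (t - 8/3)/(t - 4)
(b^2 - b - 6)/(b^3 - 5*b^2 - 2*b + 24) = 1/(b - 4)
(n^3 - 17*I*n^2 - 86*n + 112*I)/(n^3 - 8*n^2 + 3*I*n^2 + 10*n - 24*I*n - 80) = (n^2 - 15*I*n - 56)/(n^2 + n*(-8 + 5*I) - 40*I)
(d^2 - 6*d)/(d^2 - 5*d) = (d - 6)/(d - 5)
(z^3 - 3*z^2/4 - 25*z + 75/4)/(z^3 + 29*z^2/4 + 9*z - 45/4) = (z - 5)/(z + 3)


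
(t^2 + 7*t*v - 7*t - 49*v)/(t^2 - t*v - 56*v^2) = (t - 7)/(t - 8*v)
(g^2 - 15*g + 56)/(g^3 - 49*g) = (g - 8)/(g*(g + 7))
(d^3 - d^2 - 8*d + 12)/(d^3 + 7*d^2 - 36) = (d - 2)/(d + 6)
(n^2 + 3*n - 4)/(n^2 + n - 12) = (n - 1)/(n - 3)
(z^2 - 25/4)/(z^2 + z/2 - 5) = (z - 5/2)/(z - 2)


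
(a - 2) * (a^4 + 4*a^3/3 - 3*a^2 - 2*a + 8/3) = a^5 - 2*a^4/3 - 17*a^3/3 + 4*a^2 + 20*a/3 - 16/3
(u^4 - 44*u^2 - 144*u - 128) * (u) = u^5 - 44*u^3 - 144*u^2 - 128*u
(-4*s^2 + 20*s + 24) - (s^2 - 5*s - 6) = -5*s^2 + 25*s + 30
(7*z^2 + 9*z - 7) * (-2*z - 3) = -14*z^3 - 39*z^2 - 13*z + 21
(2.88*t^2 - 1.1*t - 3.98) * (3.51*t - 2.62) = 10.1088*t^3 - 11.4066*t^2 - 11.0878*t + 10.4276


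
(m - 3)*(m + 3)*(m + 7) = m^3 + 7*m^2 - 9*m - 63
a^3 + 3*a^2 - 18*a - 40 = (a - 4)*(a + 2)*(a + 5)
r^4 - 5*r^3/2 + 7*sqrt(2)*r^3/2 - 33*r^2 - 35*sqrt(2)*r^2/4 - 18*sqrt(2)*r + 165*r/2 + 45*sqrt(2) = (r - 5/2)*(r - 3*sqrt(2))*(r + sqrt(2)/2)*(r + 6*sqrt(2))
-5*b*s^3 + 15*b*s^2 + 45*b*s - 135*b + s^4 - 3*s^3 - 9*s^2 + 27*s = (-5*b + s)*(s - 3)^2*(s + 3)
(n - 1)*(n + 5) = n^2 + 4*n - 5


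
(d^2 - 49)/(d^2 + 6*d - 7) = (d - 7)/(d - 1)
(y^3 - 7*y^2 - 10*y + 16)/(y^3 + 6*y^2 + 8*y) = (y^2 - 9*y + 8)/(y*(y + 4))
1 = 1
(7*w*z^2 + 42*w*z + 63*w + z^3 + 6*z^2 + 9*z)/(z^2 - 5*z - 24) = (7*w*z + 21*w + z^2 + 3*z)/(z - 8)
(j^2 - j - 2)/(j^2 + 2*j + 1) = (j - 2)/(j + 1)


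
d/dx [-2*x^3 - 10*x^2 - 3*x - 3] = -6*x^2 - 20*x - 3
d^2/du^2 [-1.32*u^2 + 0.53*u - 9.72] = -2.64000000000000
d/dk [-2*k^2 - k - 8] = -4*k - 1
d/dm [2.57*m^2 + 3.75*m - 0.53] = 5.14*m + 3.75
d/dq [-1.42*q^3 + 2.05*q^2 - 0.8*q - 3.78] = -4.26*q^2 + 4.1*q - 0.8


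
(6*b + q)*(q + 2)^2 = 6*b*q^2 + 24*b*q + 24*b + q^3 + 4*q^2 + 4*q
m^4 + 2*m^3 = m^3*(m + 2)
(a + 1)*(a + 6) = a^2 + 7*a + 6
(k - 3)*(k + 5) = k^2 + 2*k - 15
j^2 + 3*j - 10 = (j - 2)*(j + 5)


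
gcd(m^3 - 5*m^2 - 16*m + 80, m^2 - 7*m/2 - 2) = m - 4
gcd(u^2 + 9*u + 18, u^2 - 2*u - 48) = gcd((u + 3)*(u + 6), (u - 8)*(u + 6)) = u + 6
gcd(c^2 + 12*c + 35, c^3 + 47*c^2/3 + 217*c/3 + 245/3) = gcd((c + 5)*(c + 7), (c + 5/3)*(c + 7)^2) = c + 7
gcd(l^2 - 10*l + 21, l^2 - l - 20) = 1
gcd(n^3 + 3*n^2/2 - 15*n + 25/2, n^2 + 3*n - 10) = n + 5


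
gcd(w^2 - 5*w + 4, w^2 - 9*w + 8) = w - 1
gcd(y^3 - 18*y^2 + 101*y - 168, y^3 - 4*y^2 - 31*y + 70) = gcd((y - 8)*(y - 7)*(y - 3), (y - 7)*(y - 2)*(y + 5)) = y - 7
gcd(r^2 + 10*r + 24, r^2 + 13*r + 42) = r + 6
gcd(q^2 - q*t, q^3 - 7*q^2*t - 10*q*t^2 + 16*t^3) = q - t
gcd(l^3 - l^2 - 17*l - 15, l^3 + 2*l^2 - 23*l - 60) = l^2 - 2*l - 15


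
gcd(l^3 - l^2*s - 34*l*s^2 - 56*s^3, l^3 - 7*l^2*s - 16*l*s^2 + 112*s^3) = -l^2 + 3*l*s + 28*s^2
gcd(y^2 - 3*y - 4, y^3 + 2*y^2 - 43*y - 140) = 1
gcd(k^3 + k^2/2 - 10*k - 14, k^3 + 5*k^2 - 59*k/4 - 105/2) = k - 7/2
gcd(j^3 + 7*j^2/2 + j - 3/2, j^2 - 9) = j + 3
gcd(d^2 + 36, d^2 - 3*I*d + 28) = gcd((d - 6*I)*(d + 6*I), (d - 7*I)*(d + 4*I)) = 1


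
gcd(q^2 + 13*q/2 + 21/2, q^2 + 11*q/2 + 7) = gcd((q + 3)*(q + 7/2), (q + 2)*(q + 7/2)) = q + 7/2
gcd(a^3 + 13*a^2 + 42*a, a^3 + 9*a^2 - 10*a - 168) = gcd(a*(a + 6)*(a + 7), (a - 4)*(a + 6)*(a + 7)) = a^2 + 13*a + 42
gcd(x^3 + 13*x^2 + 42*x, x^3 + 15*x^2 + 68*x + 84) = x^2 + 13*x + 42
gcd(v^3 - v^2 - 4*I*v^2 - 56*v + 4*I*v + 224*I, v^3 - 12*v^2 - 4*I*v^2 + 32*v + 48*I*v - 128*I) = v^2 + v*(-8 - 4*I) + 32*I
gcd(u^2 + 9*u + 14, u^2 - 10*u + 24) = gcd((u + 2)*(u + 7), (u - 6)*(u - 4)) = 1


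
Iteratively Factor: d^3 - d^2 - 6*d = (d - 3)*(d^2 + 2*d) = (d - 3)*(d + 2)*(d)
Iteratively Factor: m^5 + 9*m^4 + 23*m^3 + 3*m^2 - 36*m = (m + 4)*(m^4 + 5*m^3 + 3*m^2 - 9*m) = (m + 3)*(m + 4)*(m^3 + 2*m^2 - 3*m) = (m + 3)^2*(m + 4)*(m^2 - m) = m*(m + 3)^2*(m + 4)*(m - 1)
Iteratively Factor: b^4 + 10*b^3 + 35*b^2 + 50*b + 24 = (b + 4)*(b^3 + 6*b^2 + 11*b + 6) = (b + 2)*(b + 4)*(b^2 + 4*b + 3) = (b + 1)*(b + 2)*(b + 4)*(b + 3)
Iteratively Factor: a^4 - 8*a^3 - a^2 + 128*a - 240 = (a - 4)*(a^3 - 4*a^2 - 17*a + 60) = (a - 5)*(a - 4)*(a^2 + a - 12) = (a - 5)*(a - 4)*(a - 3)*(a + 4)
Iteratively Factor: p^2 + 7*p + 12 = (p + 4)*(p + 3)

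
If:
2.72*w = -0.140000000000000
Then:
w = -0.05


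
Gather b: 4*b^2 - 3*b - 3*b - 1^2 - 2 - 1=4*b^2 - 6*b - 4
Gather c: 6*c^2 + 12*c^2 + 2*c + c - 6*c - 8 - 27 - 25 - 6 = 18*c^2 - 3*c - 66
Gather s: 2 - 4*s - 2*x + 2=-4*s - 2*x + 4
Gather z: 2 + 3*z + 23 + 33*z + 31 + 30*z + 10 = 66*z + 66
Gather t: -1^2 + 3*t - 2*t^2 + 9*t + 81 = -2*t^2 + 12*t + 80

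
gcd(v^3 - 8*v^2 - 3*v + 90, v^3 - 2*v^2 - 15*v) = v^2 - 2*v - 15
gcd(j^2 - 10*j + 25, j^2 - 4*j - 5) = j - 5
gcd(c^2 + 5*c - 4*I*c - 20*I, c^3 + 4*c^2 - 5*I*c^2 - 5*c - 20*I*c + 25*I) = c + 5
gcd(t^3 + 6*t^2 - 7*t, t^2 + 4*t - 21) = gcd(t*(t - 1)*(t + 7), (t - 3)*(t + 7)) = t + 7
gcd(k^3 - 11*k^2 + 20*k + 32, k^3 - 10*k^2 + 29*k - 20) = k - 4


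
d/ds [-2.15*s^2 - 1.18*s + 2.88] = -4.3*s - 1.18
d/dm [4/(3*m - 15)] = -4/(3*(m - 5)^2)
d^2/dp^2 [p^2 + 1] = 2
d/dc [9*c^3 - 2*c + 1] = 27*c^2 - 2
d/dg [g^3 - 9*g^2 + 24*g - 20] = 3*g^2 - 18*g + 24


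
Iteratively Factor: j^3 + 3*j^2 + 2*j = (j)*(j^2 + 3*j + 2) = j*(j + 1)*(j + 2)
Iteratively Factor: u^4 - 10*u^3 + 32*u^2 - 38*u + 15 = (u - 1)*(u^3 - 9*u^2 + 23*u - 15) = (u - 3)*(u - 1)*(u^2 - 6*u + 5) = (u - 5)*(u - 3)*(u - 1)*(u - 1)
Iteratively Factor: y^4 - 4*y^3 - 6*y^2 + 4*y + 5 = (y - 5)*(y^3 + y^2 - y - 1) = (y - 5)*(y + 1)*(y^2 - 1) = (y - 5)*(y - 1)*(y + 1)*(y + 1)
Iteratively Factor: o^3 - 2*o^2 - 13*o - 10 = (o + 1)*(o^2 - 3*o - 10) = (o - 5)*(o + 1)*(o + 2)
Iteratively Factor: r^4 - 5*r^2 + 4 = (r + 2)*(r^3 - 2*r^2 - r + 2) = (r - 2)*(r + 2)*(r^2 - 1) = (r - 2)*(r + 1)*(r + 2)*(r - 1)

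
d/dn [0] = 0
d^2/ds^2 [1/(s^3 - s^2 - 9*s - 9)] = 2*((1 - 3*s)*(-s^3 + s^2 + 9*s + 9) - (-3*s^2 + 2*s + 9)^2)/(-s^3 + s^2 + 9*s + 9)^3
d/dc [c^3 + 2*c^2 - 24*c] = 3*c^2 + 4*c - 24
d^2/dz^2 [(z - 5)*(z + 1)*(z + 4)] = 6*z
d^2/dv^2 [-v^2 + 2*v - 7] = -2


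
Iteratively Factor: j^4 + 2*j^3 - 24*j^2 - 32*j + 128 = (j + 4)*(j^3 - 2*j^2 - 16*j + 32) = (j + 4)^2*(j^2 - 6*j + 8) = (j - 2)*(j + 4)^2*(j - 4)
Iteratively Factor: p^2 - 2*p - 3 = (p + 1)*(p - 3)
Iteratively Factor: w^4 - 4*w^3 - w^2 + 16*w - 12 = (w - 2)*(w^3 - 2*w^2 - 5*w + 6) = (w - 2)*(w - 1)*(w^2 - w - 6) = (w - 2)*(w - 1)*(w + 2)*(w - 3)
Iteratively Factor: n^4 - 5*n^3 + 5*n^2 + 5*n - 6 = (n + 1)*(n^3 - 6*n^2 + 11*n - 6) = (n - 1)*(n + 1)*(n^2 - 5*n + 6) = (n - 2)*(n - 1)*(n + 1)*(n - 3)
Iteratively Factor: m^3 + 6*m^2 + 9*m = (m)*(m^2 + 6*m + 9) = m*(m + 3)*(m + 3)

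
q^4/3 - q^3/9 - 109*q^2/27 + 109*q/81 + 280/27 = (q/3 + 1)*(q - 8/3)*(q - 7/3)*(q + 5/3)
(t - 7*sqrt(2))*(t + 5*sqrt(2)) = t^2 - 2*sqrt(2)*t - 70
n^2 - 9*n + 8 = (n - 8)*(n - 1)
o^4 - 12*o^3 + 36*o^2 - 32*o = o*(o - 8)*(o - 2)^2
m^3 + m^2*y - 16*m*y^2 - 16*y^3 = (m - 4*y)*(m + y)*(m + 4*y)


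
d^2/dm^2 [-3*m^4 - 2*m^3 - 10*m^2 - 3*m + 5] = -36*m^2 - 12*m - 20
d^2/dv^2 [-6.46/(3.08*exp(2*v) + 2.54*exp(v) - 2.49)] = (-6.46*(6.16*exp(v) + 2.54)*(12.32*exp(v) + 5.08)*exp(v) + (79.5872*exp(v) + 16.4084)*(3.08*exp(2*v) + 2.54*exp(v) - 2.49))*exp(v)/(3.08*exp(2*v) + 2.54*exp(v) - 2.49)^3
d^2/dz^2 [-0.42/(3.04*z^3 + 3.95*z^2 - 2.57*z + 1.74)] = ((7.6608*z + 3.318)*(3.04*z^3 + 3.95*z^2 - 2.57*z + 1.74) - 0.42*(9.12*z^2 + 7.9*z - 2.57)*(18.24*z^2 + 15.8*z - 5.14))/(3.04*z^3 + 3.95*z^2 - 2.57*z + 1.74)^3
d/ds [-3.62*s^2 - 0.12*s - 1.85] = -7.24*s - 0.12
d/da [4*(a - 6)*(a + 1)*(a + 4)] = 12*a^2 - 8*a - 104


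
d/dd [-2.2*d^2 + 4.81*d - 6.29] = 4.81 - 4.4*d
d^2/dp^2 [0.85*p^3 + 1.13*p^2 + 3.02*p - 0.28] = 5.1*p + 2.26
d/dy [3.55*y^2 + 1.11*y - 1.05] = 7.1*y + 1.11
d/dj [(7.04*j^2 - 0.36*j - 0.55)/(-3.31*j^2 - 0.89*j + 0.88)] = (-7.4572*j^2 + 8.7494*j - 0.8063)/(10.9561*j^4 + 5.8918*j^3 - 5.0335*j^2 - 1.5664*j + 0.7744)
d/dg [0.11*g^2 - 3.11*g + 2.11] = 0.22*g - 3.11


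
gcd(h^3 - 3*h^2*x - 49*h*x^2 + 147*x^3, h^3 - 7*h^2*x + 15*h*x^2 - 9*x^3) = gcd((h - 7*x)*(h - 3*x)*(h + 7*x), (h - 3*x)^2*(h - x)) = -h + 3*x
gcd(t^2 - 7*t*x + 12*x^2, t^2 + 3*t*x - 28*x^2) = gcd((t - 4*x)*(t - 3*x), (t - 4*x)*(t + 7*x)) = -t + 4*x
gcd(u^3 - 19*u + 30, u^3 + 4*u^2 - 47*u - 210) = u + 5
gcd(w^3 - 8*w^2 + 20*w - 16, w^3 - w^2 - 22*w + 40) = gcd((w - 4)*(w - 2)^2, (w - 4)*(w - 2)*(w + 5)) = w^2 - 6*w + 8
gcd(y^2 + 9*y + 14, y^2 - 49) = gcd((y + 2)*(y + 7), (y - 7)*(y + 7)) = y + 7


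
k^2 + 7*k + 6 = (k + 1)*(k + 6)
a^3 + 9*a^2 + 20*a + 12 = (a + 1)*(a + 2)*(a + 6)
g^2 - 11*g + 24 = (g - 8)*(g - 3)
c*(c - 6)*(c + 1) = c^3 - 5*c^2 - 6*c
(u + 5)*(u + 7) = u^2 + 12*u + 35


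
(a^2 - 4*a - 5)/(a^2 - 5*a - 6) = (a - 5)/(a - 6)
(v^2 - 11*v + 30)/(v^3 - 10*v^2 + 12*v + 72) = (v - 5)/(v^2 - 4*v - 12)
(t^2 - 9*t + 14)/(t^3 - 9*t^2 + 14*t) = 1/t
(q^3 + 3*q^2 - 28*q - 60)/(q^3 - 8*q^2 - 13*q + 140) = (q^2 + 8*q + 12)/(q^2 - 3*q - 28)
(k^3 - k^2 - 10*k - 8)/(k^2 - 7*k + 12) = (k^2 + 3*k + 2)/(k - 3)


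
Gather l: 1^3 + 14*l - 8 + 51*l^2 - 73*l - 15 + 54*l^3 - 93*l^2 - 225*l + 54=54*l^3 - 42*l^2 - 284*l + 32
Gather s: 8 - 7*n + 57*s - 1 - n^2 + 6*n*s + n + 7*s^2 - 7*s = -n^2 - 6*n + 7*s^2 + s*(6*n + 50) + 7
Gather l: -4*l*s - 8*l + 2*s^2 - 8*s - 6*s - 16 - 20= l*(-4*s - 8) + 2*s^2 - 14*s - 36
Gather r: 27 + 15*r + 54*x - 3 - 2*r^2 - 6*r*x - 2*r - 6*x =-2*r^2 + r*(13 - 6*x) + 48*x + 24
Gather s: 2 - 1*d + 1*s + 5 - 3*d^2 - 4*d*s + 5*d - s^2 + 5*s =-3*d^2 + 4*d - s^2 + s*(6 - 4*d) + 7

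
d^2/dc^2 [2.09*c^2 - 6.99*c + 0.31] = 4.18000000000000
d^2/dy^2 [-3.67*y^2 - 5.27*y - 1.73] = -7.34000000000000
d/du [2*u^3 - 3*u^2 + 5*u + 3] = 6*u^2 - 6*u + 5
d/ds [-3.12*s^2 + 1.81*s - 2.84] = 1.81 - 6.24*s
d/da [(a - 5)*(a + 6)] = 2*a + 1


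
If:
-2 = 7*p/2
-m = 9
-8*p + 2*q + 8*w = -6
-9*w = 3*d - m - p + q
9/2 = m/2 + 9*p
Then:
No Solution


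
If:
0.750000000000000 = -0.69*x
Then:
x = -1.09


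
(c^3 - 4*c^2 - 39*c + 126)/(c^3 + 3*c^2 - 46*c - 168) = (c - 3)/(c + 4)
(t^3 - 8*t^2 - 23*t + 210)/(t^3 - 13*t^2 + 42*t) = (t + 5)/t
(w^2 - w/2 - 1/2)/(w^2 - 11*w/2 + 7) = (2*w^2 - w - 1)/(2*w^2 - 11*w + 14)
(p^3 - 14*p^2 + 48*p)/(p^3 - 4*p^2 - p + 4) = p*(p^2 - 14*p + 48)/(p^3 - 4*p^2 - p + 4)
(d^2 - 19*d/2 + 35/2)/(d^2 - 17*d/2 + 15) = (d - 7)/(d - 6)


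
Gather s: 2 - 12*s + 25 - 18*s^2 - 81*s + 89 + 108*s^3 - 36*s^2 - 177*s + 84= 108*s^3 - 54*s^2 - 270*s + 200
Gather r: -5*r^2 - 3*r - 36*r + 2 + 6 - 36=-5*r^2 - 39*r - 28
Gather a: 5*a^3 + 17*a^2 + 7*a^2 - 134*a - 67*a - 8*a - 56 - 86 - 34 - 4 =5*a^3 + 24*a^2 - 209*a - 180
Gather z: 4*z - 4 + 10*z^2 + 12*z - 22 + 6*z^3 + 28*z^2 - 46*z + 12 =6*z^3 + 38*z^2 - 30*z - 14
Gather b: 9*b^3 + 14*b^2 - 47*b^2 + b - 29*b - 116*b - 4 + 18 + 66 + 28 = 9*b^3 - 33*b^2 - 144*b + 108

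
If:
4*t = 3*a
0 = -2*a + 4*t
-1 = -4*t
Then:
No Solution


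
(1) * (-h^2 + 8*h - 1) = -h^2 + 8*h - 1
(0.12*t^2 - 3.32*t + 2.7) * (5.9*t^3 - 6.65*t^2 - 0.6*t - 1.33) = 0.708*t^5 - 20.386*t^4 + 37.936*t^3 - 16.1226*t^2 + 2.7956*t - 3.591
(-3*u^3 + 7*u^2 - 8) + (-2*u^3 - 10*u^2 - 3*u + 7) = -5*u^3 - 3*u^2 - 3*u - 1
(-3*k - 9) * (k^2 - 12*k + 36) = -3*k^3 + 27*k^2 - 324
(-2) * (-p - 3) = 2*p + 6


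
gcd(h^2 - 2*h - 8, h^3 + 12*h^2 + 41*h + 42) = h + 2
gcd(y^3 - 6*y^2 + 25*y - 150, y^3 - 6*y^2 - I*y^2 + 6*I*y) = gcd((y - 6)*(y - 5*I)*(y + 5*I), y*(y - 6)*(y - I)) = y - 6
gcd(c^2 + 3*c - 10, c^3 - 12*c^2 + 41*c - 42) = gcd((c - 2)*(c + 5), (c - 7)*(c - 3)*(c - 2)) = c - 2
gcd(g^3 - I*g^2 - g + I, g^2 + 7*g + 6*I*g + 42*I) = 1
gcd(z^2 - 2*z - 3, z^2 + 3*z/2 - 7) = 1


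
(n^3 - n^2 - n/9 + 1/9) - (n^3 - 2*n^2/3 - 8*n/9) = -n^2/3 + 7*n/9 + 1/9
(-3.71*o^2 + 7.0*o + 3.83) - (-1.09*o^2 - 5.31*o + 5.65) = -2.62*o^2 + 12.31*o - 1.82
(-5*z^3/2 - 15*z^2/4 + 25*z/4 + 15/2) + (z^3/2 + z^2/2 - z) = -2*z^3 - 13*z^2/4 + 21*z/4 + 15/2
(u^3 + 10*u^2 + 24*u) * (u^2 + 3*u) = u^5 + 13*u^4 + 54*u^3 + 72*u^2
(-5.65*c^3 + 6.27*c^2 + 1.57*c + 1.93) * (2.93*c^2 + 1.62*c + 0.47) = -16.5545*c^5 + 9.2181*c^4 + 12.102*c^3 + 11.1452*c^2 + 3.8645*c + 0.9071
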